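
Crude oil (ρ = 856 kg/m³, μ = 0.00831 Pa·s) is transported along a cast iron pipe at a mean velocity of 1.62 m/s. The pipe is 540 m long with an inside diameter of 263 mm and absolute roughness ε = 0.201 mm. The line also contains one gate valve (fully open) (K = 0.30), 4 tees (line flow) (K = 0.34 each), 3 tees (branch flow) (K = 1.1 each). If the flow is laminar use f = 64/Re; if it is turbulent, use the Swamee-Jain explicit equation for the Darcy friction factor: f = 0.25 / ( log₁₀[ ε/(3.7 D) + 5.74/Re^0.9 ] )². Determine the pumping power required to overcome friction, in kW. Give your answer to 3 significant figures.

Reynolds number Re = ρVD/μ = 856 · 1.62 · 0.263 / 0.00831 = 4.389e+04.
Re > 4000 → turbulent. Relative roughness ε/D = 0.000201/0.263 = 0.000764. Swamee-Jain: f = 0.25/(log₁₀[0.000764/3.7 + 5.74/4.389e+04^0.9])² = 0.25/(log₁₀[0.000207 + 0.000381])² = 0.25/(-3.231)² = 0.02395.
Total minor-loss coefficient ΣK = 1·0.3 + 4·0.34 + 3·1.1 = 4.96.
ΔP = [f·L/D + ΣK]·(ρV²/2) = [0.02395·540/0.263 + 4.96]·(856·1.62²/2) = [49.17 + 4.96]·1123 = 6.08e+04 Pa.
Q = V·A = 1.62·0.05433 = 0.08801 m³/s.
Pumping power P = QΔP = 0.08801·6.08e+04 = 5351 W = 5.35 kW.

P ≈ 5.35 kW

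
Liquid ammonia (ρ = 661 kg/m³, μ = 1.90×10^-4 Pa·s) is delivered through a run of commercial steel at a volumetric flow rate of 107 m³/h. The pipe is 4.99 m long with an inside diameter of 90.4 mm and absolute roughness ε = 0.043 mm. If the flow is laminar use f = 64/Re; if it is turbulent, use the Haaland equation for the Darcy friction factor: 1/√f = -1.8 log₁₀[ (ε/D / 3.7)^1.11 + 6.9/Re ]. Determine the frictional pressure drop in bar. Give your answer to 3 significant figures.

Q = 107 m³/h = 107/3600 = 0.02972 m³/s.
Cross-sectional area A = πD²/4 = π(0.0904)²/4 = 0.006418 m²; mean velocity V = Q/A = 0.02972/0.006418 = 4.631 m/s.
Reynolds number Re = ρVD/μ = 661 · 4.631 · 0.0904 / 0.00019 = 1.456e+06.
Re > 4000 → turbulent. Relative roughness ε/D = 4.3e-05/0.0904 = 0.000476. Haaland: 1/√f = -1.8 log₁₀[(0.000476/3.7)^1.11 + 6.9/1.456e+06] = -1.8 log₁₀[4.8e-05 + 4.74e-06] = 7.7, so f = 0.01686.
Darcy-Weisbach: ΔP = f(L/D)(ρV²/2) = 0.01686·(4.99/0.0904)·(661·4.631²/2) = 0.01686·55.2·7087 = 6598 Pa.
ΔP = 6598 Pa = 0.0660 bar.

ΔP ≈ 0.0660 bar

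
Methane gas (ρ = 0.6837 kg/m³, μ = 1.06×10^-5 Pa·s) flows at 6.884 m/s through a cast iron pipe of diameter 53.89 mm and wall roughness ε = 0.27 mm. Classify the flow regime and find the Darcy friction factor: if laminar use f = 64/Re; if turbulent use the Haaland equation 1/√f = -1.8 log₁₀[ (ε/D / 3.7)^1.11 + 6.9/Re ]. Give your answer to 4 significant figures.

Re = ρVD/μ = 0.6837·6.884·0.05389/1.06e-05 = 2.393e+04.
Re > 4000 → turbulent. ε/D = 0.00027/0.05389 = 0.00501; Haaland: 1/√f = -1.8 log₁₀[0.000655 + 0.000288] = 5.446, so f = 0.03372.

f ≈ 0.03372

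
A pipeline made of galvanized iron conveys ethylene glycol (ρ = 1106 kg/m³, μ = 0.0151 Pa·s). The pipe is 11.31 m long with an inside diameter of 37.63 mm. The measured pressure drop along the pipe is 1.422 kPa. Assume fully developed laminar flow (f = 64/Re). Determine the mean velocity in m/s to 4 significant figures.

V ≈ 0.3684 m/s

For laminar flow, f = 64/Re with Re = ρVD/μ, so Darcy-Weisbach reduces to ΔP = 32μLV/D². Solving for V: V = ΔP·D²/(32μL) = 1422·(0.03763)²/(32·0.0151·11.31) = 0.3684 m/s.
Check: Re = ρVD/μ = 1106·0.3684·0.03763/0.0151 = 1016 < 2300, so the laminar assumption holds.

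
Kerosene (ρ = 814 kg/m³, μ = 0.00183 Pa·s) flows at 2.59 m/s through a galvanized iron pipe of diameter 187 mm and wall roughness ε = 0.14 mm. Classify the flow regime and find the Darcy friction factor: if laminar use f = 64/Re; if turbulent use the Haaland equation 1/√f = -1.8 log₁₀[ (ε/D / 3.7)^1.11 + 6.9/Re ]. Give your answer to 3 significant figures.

f ≈ 0.0198

Re = ρVD/μ = 814·2.59·0.187/0.00183 = 2.154e+05.
Re > 4000 → turbulent. ε/D = 0.00014/0.187 = 0.000749; Haaland: 1/√f = -1.8 log₁₀[7.94e-05 + 3.2e-05] = 7.115, so f = 0.01975.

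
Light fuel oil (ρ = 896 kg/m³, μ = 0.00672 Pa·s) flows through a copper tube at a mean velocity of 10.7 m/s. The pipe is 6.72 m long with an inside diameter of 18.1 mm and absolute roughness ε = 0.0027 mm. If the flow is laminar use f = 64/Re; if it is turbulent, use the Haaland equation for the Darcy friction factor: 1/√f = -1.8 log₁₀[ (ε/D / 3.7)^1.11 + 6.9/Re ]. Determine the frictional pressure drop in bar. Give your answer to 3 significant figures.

Reynolds number Re = ρVD/μ = 896 · 10.7 · 0.0181 / 0.00672 = 2.582e+04.
Re > 4000 → turbulent. Relative roughness ε/D = 2.7e-06/0.0181 = 0.000149. Haaland: 1/√f = -1.8 log₁₀[(0.000149/3.7)^1.11 + 6.9/2.582e+04] = -1.8 log₁₀[1.32e-05 + 0.000267] = 6.394, so f = 0.02446.
Darcy-Weisbach: ΔP = f(L/D)(ρV²/2) = 0.02446·(6.72/0.0181)·(896·10.7²/2) = 0.02446·371.3·5.129e+04 = 4.658e+05 Pa.
ΔP = 4.658e+05 Pa = 4.66 bar.

ΔP ≈ 4.66 bar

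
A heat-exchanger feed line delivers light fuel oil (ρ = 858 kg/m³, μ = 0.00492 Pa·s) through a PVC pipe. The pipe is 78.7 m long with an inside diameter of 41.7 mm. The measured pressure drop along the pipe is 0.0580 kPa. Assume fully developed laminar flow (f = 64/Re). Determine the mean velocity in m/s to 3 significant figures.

V ≈ 0.00814 m/s

For laminar flow, f = 64/Re with Re = ρVD/μ, so Darcy-Weisbach reduces to ΔP = 32μLV/D². Solving for V: V = ΔP·D²/(32μL) = 58·(0.0417)²/(32·0.00492·78.7) = 0.00814 m/s.
Check: Re = ρVD/μ = 858·0.00814·0.0417/0.00492 = 59.19 < 2300, so the laminar assumption holds.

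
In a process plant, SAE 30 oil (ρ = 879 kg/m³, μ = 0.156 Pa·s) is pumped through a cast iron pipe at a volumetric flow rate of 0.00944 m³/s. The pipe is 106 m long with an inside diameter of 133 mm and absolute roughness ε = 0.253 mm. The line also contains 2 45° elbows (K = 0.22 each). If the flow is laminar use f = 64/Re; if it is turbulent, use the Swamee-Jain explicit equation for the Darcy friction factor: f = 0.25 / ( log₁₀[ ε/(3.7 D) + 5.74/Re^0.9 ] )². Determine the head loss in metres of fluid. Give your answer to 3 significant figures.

h_f ≈ 2.37 m

Cross-sectional area A = πD²/4 = π(0.133)²/4 = 0.01389 m²; mean velocity V = Q/A = 0.00944/0.01389 = 0.6795 m/s.
Reynolds number Re = ρVD/μ = 879 · 0.6795 · 0.133 / 0.156 = 509.2.
Re < 2300 → laminar flow, so f = 64/Re = 64/509.2 = 0.1257 (the turbulent correlation is not needed).
Total minor-loss coefficient ΣK = 2·0.22 = 0.44.
ΔP = [f·L/D + ΣK]·(ρV²/2) = [0.1257·106/0.133 + 0.44]·(879·0.6795²/2) = [100.2 + 0.44]·202.9 = 2.042e+04 Pa.
Head loss h_f = ΔP/(ρg) = 2.042e+04/(879·9.81) = 2.37 m.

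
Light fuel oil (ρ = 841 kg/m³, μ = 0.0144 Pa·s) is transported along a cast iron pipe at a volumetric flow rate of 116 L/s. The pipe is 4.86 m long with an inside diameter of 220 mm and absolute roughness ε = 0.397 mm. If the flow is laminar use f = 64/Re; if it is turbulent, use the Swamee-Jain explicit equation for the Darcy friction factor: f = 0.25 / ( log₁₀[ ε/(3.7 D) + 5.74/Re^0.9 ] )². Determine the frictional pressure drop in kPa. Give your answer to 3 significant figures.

ΔP ≈ 2.34 kPa

Q = 116 L/s = 116/1000 = 0.116 m³/s.
Cross-sectional area A = πD²/4 = π(0.22)²/4 = 0.03801 m²; mean velocity V = Q/A = 0.116/0.03801 = 3.052 m/s.
Reynolds number Re = ρVD/μ = 841 · 3.052 · 0.22 / 0.0144 = 3.921e+04.
Re > 4000 → turbulent. Relative roughness ε/D = 0.000397/0.22 = 0.0018. Swamee-Jain: f = 0.25/(log₁₀[0.0018/3.7 + 5.74/3.921e+04^0.9])² = 0.25/(log₁₀[0.000488 + 0.000422])² = 0.25/(-3.041)² = 0.02703.
Darcy-Weisbach: ΔP = f(L/D)(ρV²/2) = 0.02703·(4.86/0.22)·(841·3.052²/2) = 0.02703·22.09·3916 = 2338 Pa.
ΔP = 2338 Pa = 2.34 kPa.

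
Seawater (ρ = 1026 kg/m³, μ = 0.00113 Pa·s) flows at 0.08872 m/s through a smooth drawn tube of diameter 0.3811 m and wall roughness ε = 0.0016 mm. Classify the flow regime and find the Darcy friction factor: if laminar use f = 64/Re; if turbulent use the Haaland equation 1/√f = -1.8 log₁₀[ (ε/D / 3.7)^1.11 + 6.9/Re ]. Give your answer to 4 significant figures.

Re = ρVD/μ = 1026·0.08872·0.3811/0.00113 = 3.07e+04.
Re > 4000 → turbulent. ε/D = 1.6e-06/0.3811 = 4.2e-06; Haaland: 1/√f = -1.8 log₁₀[2.52e-07 + 0.000225] = 6.566, so f = 0.02319.

f ≈ 0.02319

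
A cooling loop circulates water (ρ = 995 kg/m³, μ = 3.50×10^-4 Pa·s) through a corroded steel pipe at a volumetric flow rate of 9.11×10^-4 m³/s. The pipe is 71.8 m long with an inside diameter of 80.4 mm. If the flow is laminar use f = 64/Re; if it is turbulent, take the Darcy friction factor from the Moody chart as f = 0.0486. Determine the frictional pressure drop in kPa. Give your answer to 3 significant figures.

ΔP ≈ 0.695 kPa

Cross-sectional area A = πD²/4 = π(0.0804)²/4 = 0.005077 m²; mean velocity V = Q/A = 0.000911/0.005077 = 0.1794 m/s.
Reynolds number Re = ρVD/μ = 995 · 0.1794 · 0.0804 / 0.00035 = 4.101e+04.
Re > 4000 → turbulent; use the Moody-chart value f = 0.0486.
Darcy-Weisbach: ΔP = f(L/D)(ρV²/2) = 0.0486·(71.8/0.0804)·(995·0.1794²/2) = 0.0486·893·16.02 = 695.2 Pa.
ΔP = 695.2 Pa = 0.695 kPa.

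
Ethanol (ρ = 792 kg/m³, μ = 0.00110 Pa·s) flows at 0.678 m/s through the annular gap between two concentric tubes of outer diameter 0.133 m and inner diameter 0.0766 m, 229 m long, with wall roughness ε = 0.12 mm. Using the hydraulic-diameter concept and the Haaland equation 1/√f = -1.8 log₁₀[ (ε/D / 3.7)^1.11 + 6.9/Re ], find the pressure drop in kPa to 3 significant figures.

ΔP ≈ 21.0 kPa

Hydraulic diameter D_h = 4A/P = D_o - D_i = 0.133 - 0.0766 = 0.0564 m.
Re = ρVD_h/μ = 792·0.678·0.0564/0.0011 = 2.753e+04.
ε/D_h = 0.00012/0.0564 = 0.00213; Haaland gives 1/√f = -1.8 log₁₀[0.000253+0.000251] = 5.936, so f = 0.02838.
ΔP = f(L/D_h)(ρV²/2) = 0.02838·229/0.0564·182 = 2.098e+04 Pa.
ΔP = 21.0 kPa.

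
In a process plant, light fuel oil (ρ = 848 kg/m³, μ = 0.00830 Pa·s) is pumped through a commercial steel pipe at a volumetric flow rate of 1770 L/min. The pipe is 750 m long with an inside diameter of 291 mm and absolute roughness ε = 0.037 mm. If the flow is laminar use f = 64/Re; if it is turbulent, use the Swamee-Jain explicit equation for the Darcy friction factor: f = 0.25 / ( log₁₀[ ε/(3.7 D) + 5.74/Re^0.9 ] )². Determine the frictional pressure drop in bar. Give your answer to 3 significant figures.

ΔP ≈ 0.0623 bar

Q = 1770 L/min = 1770/60000 = 0.0295 m³/s.
Cross-sectional area A = πD²/4 = π(0.291)²/4 = 0.06651 m²; mean velocity V = Q/A = 0.0295/0.06651 = 0.4436 m/s.
Reynolds number Re = ρVD/μ = 848 · 0.4436 · 0.291 / 0.0083 = 1.319e+04.
Re > 4000 → turbulent. Relative roughness ε/D = 3.7e-05/0.291 = 0.000127. Swamee-Jain: f = 0.25/(log₁₀[0.000127/3.7 + 5.74/1.319e+04^0.9])² = 0.25/(log₁₀[3.44e-05 + 0.00112])² = 0.25/(-2.936)² = 0.029.
Darcy-Weisbach: ΔP = f(L/D)(ρV²/2) = 0.029·(750/0.291)·(848·0.4436²/2) = 0.029·2577·83.42 = 6235 Pa.
ΔP = 6235 Pa = 0.0623 bar.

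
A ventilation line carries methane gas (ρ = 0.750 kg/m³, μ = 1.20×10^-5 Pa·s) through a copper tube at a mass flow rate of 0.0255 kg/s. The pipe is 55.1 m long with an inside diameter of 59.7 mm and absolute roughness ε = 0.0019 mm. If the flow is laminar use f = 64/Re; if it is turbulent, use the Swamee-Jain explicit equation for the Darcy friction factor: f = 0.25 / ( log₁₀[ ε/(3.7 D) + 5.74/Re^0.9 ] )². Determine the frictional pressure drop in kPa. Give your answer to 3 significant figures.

ΔP ≈ 1.09 kPa

A = πD²/4 = π(0.0597)²/4 = 0.002799 m²; mean velocity V = ṁ/(ρA) = 0.0255/(0.75 · 0.002799) = 12.15 m/s.
Reynolds number Re = ρVD/μ = 0.75 · 12.15 · 0.0597 / 1.2e-05 = 4.532e+04.
Re > 4000 → turbulent. Relative roughness ε/D = 1.9e-06/0.0597 = 3.18e-05. Swamee-Jain: f = 0.25/(log₁₀[3.18e-05/3.7 + 5.74/4.532e+04^0.9])² = 0.25/(log₁₀[8.6e-06 + 0.00037])² = 0.25/(-3.422)² = 0.02135.
Darcy-Weisbach: ΔP = f(L/D)(ρV²/2) = 0.02135·(55.1/0.0597)·(0.75·12.15²/2) = 0.02135·922.9·55.32 = 1090 Pa.
ΔP = 1090 Pa = 1.09 kPa.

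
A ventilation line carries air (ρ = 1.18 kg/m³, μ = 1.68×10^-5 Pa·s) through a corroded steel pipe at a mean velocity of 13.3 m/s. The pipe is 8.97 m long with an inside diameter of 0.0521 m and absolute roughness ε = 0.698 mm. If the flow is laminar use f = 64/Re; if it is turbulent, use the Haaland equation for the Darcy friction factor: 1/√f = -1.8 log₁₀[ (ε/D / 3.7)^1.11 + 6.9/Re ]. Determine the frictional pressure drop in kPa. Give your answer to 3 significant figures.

Reynolds number Re = ρVD/μ = 1.18 · 13.3 · 0.0521 / 1.68e-05 = 4.867e+04.
Re > 4000 → turbulent. Relative roughness ε/D = 0.000698/0.0521 = 0.0134. Haaland: 1/√f = -1.8 log₁₀[(0.0134/3.7)^1.11 + 6.9/4.867e+04] = -1.8 log₁₀[0.00195 + 0.000142] = 4.823, so f = 0.043.
Darcy-Weisbach: ΔP = f(L/D)(ρV²/2) = 0.043·(8.97/0.0521)·(1.18·13.3²/2) = 0.043·172.2·104.4 = 772.6 Pa.
ΔP = 772.6 Pa = 0.773 kPa.

ΔP ≈ 0.773 kPa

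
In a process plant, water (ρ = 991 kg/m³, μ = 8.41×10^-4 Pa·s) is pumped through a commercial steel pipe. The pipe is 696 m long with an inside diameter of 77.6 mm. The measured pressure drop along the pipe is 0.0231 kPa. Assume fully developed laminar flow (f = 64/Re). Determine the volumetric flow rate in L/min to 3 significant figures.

For laminar flow, f = 64/Re with Re = ρVD/μ, so Darcy-Weisbach reduces to ΔP = 32μLV/D². Solving for V: V = ΔP·D²/(32μL) = 23.1·(0.0776)²/(32·0.000841·696) = 0.007426 m/s.
Check: Re = ρVD/μ = 991·0.007426·0.0776/0.000841 = 679.1 < 2300, so the laminar assumption holds.
Q = V·A = 0.007426·(π/4·0.0776²) = 3.512e-05 m³/s = 2.11 L/min.

Q ≈ 2.11 L/min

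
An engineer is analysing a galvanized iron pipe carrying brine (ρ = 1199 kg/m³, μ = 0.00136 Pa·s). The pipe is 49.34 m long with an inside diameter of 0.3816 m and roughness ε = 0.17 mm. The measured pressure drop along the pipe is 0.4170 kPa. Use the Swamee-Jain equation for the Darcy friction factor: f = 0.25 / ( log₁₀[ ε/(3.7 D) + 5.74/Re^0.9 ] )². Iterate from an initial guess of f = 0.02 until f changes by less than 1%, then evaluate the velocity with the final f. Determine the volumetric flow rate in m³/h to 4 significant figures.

Rearranging Darcy-Weisbach: V = √(2·ΔP·D/(f·L·ρ)). With ε/D = 0.00017/0.3816 = 0.000445, iterate starting from f = 0.02:
  f = 0.02 → V = √(2·417·0.3816/(0.02·49.34·1199)) = 0.5186 m/s; Re = ρVD/μ = 1.745e+05; f → 0.01889
  f = 0.01889 → V = 0.5336 m/s; Re = 1.795e+05; f → 0.01884
Converged (Δf/f < 1%). With the final f = 0.01884: V = √(2·417·0.3816/(0.01884·49.34·1199)) = 0.5344 m/s.
Q = V·A = 0.5344·(π/4·0.3816²) = 0.06112 m³/s = 220.0 m³/h.

Q ≈ 220.0 m³/h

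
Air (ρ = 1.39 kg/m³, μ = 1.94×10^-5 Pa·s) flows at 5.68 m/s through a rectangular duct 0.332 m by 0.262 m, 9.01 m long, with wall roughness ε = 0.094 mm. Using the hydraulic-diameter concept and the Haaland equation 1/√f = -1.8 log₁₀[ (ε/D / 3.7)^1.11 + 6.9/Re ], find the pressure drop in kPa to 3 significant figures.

ΔP ≈ 0.0130 kPa

Hydraulic diameter D_h = 4A/P = 4·(0.332·0.262)/(2·(0.332+0.262)) = 0.3479/1.188 = 0.2929 m.
Re = ρVD_h/μ = 1.39·5.68·0.2929/1.94e-05 = 1.192e+05.
ε/D_h = 9.4e-05/0.2929 = 0.000321; Haaland gives 1/√f = -1.8 log₁₀[3.1e-05+5.79e-05] = 7.292, so f = 0.01881.
ΔP = f(L/D_h)(ρV²/2) = 0.01881·9.01/0.2929·22.42 = 12.97 Pa.
ΔP = 0.0130 kPa.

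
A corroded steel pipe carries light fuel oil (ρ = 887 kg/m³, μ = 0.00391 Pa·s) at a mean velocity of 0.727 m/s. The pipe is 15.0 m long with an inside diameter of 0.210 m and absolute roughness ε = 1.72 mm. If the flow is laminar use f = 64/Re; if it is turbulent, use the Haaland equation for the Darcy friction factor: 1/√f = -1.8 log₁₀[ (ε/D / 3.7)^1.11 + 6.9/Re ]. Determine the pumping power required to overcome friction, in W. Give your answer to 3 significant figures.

P ≈ 15.7 W

Reynolds number Re = ρVD/μ = 887 · 0.727 · 0.21 / 0.00391 = 3.463e+04.
Re > 4000 → turbulent. Relative roughness ε/D = 0.00172/0.21 = 0.00819. Haaland: 1/√f = -1.8 log₁₀[(0.00819/3.7)^1.11 + 6.9/3.463e+04] = -1.8 log₁₀[0.00113 + 0.000199] = 5.178, so f = 0.0373.
Darcy-Weisbach: ΔP = f(L/D)(ρV²/2) = 0.0373·(15/0.21)·(887·0.727²/2) = 0.0373·71.43·234.4 = 624.6 Pa.
Q = V·A = 0.727·0.03464 = 0.02518 m³/s.
Pumping power P = QΔP = 0.02518·624.6 = 15.73 W = 15.7 W.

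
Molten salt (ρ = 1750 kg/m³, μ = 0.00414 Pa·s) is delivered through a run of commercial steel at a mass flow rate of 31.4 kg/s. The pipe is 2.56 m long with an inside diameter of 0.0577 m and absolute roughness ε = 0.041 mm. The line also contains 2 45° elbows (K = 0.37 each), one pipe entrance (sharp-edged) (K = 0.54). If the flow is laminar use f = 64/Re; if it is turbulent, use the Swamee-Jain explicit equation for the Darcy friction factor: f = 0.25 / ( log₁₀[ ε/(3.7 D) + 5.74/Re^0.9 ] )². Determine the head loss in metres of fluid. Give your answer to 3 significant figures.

A = πD²/4 = π(0.0577)²/4 = 0.002615 m²; mean velocity V = ṁ/(ρA) = 31.4/(1750 · 0.002615) = 6.862 m/s.
Reynolds number Re = ρVD/μ = 1750 · 6.862 · 0.0577 / 0.00414 = 1.674e+05.
Re > 4000 → turbulent. Relative roughness ε/D = 4.1e-05/0.0577 = 0.000711. Swamee-Jain: f = 0.25/(log₁₀[0.000711/3.7 + 5.74/1.674e+05^0.9])² = 0.25/(log₁₀[0.000192 + 0.000114])² = 0.25/(-3.514)² = 0.02025.
Total minor-loss coefficient ΣK = 2·0.37 + 1·0.54 = 1.28.
ΔP = [f·L/D + ΣK]·(ρV²/2) = [0.02025·2.56/0.0577 + 1.28]·(1750·6.862²/2) = [0.8983 + 1.28]·4.12e+04 = 8.975e+04 Pa.
Head loss h_f = ΔP/(ρg) = 8.975e+04/(1750·9.81) = 5.23 m.

h_f ≈ 5.23 m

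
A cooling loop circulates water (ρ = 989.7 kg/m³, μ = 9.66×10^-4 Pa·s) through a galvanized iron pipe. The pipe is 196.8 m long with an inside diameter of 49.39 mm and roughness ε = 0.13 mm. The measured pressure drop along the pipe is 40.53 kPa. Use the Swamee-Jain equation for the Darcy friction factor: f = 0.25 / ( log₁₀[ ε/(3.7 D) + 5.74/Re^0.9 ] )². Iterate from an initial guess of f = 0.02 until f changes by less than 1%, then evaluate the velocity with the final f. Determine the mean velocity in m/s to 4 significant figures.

Rearranging Darcy-Weisbach: V = √(2·ΔP·D/(f·L·ρ)). With ε/D = 0.00013/0.04939 = 0.00263, iterate starting from f = 0.02:
  f = 0.02 → V = √(2·4.053e+04·0.04939/(0.02·196.8·989.7)) = 1.014 m/s; Re = ρVD/μ = 5.13e+04; f → 0.02811
  f = 0.02811 → V = 0.8551 m/s; Re = 4.327e+04; f → 0.02854
  f = 0.02854 → V = 0.8487 m/s; Re = 4.294e+04; f → 0.02856
Converged (Δf/f < 1%). With the final f = 0.02856: V = √(2·4.053e+04·0.04939/(0.02856·196.8·989.7)) = 0.8484 m/s.

V ≈ 0.8484 m/s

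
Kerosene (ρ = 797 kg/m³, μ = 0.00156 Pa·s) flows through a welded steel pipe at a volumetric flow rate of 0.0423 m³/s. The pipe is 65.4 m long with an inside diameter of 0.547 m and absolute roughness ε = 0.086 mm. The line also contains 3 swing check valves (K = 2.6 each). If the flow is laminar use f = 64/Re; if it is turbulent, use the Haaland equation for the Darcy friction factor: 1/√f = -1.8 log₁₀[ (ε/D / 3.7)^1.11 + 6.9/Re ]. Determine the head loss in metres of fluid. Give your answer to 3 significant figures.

Cross-sectional area A = πD²/4 = π(0.547)²/4 = 0.235 m²; mean velocity V = Q/A = 0.0423/0.235 = 0.18 m/s.
Reynolds number Re = ρVD/μ = 797 · 0.18 · 0.547 / 0.00156 = 5.03e+04.
Re > 4000 → turbulent. Relative roughness ε/D = 8.6e-05/0.547 = 0.000157. Haaland: 1/√f = -1.8 log₁₀[(0.000157/3.7)^1.11 + 6.9/5.03e+04] = -1.8 log₁₀[1.4e-05 + 0.000137] = 6.877, so f = 0.02115.
Total minor-loss coefficient ΣK = 3·2.6 = 7.8.
ΔP = [f·L/D + ΣK]·(ρV²/2) = [0.02115·65.4/0.547 + 7.8]·(797·0.18²/2) = [2.528 + 7.8]·12.91 = 133.4 Pa.
Head loss h_f = ΔP/(ρg) = 133.4/(797·9.81) = 0.0171 m.

h_f ≈ 0.0171 m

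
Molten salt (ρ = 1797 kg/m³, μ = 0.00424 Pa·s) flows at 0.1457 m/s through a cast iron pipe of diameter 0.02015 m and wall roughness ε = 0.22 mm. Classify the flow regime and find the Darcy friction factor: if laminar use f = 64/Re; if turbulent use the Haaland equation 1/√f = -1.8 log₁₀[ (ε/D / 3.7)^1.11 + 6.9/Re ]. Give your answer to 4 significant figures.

f ≈ 0.05144

Re = ρVD/μ = 1797·0.1457·0.02015/0.00424 = 1244.
Re < 2300 → laminar, so f = 64/Re = 0.05144 (roughness is irrelevant in laminar flow).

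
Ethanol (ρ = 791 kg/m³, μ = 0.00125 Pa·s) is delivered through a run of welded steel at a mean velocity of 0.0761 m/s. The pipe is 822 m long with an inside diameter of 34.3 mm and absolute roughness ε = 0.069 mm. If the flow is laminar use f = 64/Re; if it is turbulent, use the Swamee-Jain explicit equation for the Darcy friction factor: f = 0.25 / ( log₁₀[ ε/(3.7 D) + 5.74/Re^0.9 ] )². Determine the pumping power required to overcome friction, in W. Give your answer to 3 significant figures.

Reynolds number Re = ρVD/μ = 791 · 0.0761 · 0.0343 / 0.00125 = 1652.
Re < 2300 → laminar flow, so f = 64/Re = 64/1652 = 0.03875 (the turbulent correlation is not needed).
Darcy-Weisbach: ΔP = f(L/D)(ρV²/2) = 0.03875·(822/0.0343)·(791·0.0761²/2) = 0.03875·2.397e+04·2.29 = 2127 Pa.
Q = V·A = 0.0761·0.000924 = 7.032e-05 m³/s.
Pumping power P = QΔP = 7.032e-05·2127 = 0.1496 W = 0.150 W.

P ≈ 0.150 W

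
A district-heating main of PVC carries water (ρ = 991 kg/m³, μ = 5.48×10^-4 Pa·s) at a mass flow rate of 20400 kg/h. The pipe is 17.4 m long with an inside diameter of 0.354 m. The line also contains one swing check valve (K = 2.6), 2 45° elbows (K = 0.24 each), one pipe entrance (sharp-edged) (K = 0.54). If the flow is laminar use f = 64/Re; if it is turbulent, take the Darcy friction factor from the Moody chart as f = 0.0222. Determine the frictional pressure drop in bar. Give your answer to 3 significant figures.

ṁ = 20400 kg/h = 20400/3600 = 5.667 kg/s.
A = πD²/4 = π(0.354)²/4 = 0.09842 m²; mean velocity V = ṁ/(ρA) = 5.667/(991 · 0.09842) = 0.0581 m/s.
Reynolds number Re = ρVD/μ = 991 · 0.0581 · 0.354 / 0.000548 = 3.719e+04.
Re > 4000 → turbulent; use the Moody-chart value f = 0.0222.
Total minor-loss coefficient ΣK = 1·2.6 + 2·0.24 + 1·0.54 = 3.62.
ΔP = [f·L/D + ΣK]·(ρV²/2) = [0.0222·17.4/0.354 + 3.62]·(991·0.0581²/2) = [1.091 + 3.62]·1.672 = 7.879 Pa.
ΔP = 7.879 Pa = 7.88×10^-5 bar.

ΔP ≈ 7.88×10^-5 bar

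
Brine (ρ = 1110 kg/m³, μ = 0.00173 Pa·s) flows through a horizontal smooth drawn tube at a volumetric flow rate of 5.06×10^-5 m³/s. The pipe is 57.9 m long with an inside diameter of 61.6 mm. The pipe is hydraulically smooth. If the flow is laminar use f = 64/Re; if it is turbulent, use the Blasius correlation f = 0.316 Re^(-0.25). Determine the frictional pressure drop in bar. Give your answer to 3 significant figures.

Cross-sectional area A = πD²/4 = π(0.0616)²/4 = 0.00298 m²; mean velocity V = Q/A = 5.06e-05/0.00298 = 0.01698 m/s.
Reynolds number Re = ρVD/μ = 1110 · 0.01698 · 0.0616 / 0.00173 = 671.1.
Re < 2300 → laminar flow, so f = 64/Re = 64/671.1 = 0.09537 (the turbulent correlation is not needed).
Darcy-Weisbach: ΔP = f(L/D)(ρV²/2) = 0.09537·(57.9/0.0616)·(1110·0.01698²/2) = 0.09537·939.9·0.16 = 14.34 Pa.
ΔP = 14.34 Pa = 1.43×10^-4 bar.

ΔP ≈ 1.43×10^-4 bar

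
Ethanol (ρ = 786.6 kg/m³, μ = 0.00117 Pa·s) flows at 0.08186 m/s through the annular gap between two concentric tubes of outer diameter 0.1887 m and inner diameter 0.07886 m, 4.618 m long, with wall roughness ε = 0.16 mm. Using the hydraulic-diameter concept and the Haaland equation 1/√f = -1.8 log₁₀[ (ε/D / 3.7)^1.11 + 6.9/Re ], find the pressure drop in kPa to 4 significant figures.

Hydraulic diameter D_h = 4A/P = D_o - D_i = 0.1887 - 0.07886 = 0.1098 m.
Re = ρVD_h/μ = 786.6·0.08186·0.1098/0.00117 = 6045.
ε/D_h = 0.00016/0.1098 = 0.00146; Haaland gives 1/√f = -1.8 log₁₀[0.000166+0.00114] = 5.19, so f = 0.03712.
ΔP = f(L/D_h)(ρV²/2) = 0.03712·4.618/0.1098·2.636 = 4.113 Pa.
ΔP = 0.004113 kPa.

ΔP ≈ 0.004113 kPa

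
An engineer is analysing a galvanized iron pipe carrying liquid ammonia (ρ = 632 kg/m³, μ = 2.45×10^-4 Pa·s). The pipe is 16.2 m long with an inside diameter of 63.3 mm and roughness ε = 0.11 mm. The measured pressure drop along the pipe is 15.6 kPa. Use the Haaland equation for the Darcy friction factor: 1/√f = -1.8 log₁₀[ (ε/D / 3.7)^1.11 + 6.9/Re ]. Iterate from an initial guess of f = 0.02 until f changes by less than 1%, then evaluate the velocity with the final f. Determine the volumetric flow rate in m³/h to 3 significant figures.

Rearranging Darcy-Weisbach: V = √(2·ΔP·D/(f·L·ρ)). With ε/D = 0.00011/0.0633 = 0.00174, iterate starting from f = 0.02:
  f = 0.02 → V = √(2·1.56e+04·0.0633/(0.02·16.2·632)) = 3.106 m/s; Re = ρVD/μ = 5.071e+05; f → 0.02296
  f = 0.02296 → V = 2.898 m/s; Re = 4.732e+05; f → 0.02299
Converged (Δf/f < 1%). With the final f = 0.02299: V = √(2·1.56e+04·0.0633/(0.02299·16.2·632)) = 2.897 m/s.
Q = V·A = 2.897·(π/4·0.0633²) = 0.009116 m³/s = 32.8 m³/h.

Q ≈ 32.8 m³/h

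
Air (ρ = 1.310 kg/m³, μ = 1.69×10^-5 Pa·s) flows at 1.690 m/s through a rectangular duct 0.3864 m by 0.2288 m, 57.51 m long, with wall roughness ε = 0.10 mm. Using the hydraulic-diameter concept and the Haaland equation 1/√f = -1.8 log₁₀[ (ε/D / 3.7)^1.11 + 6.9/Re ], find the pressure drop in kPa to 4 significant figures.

Hydraulic diameter D_h = 4A/P = 4·(0.3864·0.2288)/(2·(0.3864+0.2288)) = 0.3536/1.23 = 0.2874 m.
Re = ρVD_h/μ = 1.31·1.69·0.2874/1.69e-05 = 3.765e+04.
ε/D_h = 0.0001/0.2874 = 0.000348; Haaland gives 1/√f = -1.8 log₁₀[3.39e-05+0.000183] = 6.594, so f = 0.023.
ΔP = f(L/D_h)(ρV²/2) = 0.023·57.51/0.2874·1.871 = 8.61 Pa.
ΔP = 0.008610 kPa.

ΔP ≈ 0.008610 kPa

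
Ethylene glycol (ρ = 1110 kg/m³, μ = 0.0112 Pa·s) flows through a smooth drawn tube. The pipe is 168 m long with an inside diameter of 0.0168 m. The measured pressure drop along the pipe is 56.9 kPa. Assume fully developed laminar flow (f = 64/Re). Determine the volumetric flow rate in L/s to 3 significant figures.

For laminar flow, f = 64/Re with Re = ρVD/μ, so Darcy-Weisbach reduces to ΔP = 32μLV/D². Solving for V: V = ΔP·D²/(32μL) = 5.69e+04·(0.0168)²/(32·0.0112·168) = 0.2667 m/s.
Check: Re = ρVD/μ = 1110·0.2667·0.0168/0.0112 = 444.1 < 2300, so the laminar assumption holds.
Q = V·A = 0.2667·(π/4·0.0168²) = 5.912e-05 m³/s = 0.0591 L/s.

Q ≈ 0.0591 L/s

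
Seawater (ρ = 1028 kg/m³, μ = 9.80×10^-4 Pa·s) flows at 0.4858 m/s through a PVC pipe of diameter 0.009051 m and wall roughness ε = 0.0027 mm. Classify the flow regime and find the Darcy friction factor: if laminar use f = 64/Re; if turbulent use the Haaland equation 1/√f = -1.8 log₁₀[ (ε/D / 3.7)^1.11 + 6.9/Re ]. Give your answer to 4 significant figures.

f ≈ 0.03890

Re = ρVD/μ = 1028·0.4858·0.009051/0.00098 = 4612.
Re > 4000 → turbulent. ε/D = 2.7e-06/0.009051 = 0.000298; Haaland: 1/√f = -1.8 log₁₀[2.86e-05 + 0.0015] = 5.07, so f = 0.0389.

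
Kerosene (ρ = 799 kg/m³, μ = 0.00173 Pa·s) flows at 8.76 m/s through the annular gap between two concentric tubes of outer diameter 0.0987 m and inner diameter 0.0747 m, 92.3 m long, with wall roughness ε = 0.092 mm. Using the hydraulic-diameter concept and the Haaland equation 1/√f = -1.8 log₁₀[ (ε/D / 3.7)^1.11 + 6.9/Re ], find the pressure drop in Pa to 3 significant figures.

Hydraulic diameter D_h = 4A/P = D_o - D_i = 0.0987 - 0.0747 = 0.024 m.
Re = ρVD_h/μ = 799·8.76·0.024/0.00173 = 9.71e+04.
ε/D_h = 9.2e-05/0.024 = 0.00383; Haaland gives 1/√f = -1.8 log₁₀[0.000486+7.11e-05] = 5.857, so f = 0.02915.
ΔP = f(L/D_h)(ρV²/2) = 0.02915·92.3/0.024·3.066e+04 = 3.437e+06 Pa.

ΔP ≈ 3.44×10^6 Pa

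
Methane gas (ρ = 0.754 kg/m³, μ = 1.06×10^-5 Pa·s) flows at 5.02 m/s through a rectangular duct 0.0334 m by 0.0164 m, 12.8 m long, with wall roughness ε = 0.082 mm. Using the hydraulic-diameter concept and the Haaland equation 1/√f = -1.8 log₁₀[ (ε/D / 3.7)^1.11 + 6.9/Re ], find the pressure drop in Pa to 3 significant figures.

ΔP ≈ 207 Pa

Hydraulic diameter D_h = 4A/P = 4·(0.0334·0.0164)/(2·(0.0334+0.0164)) = 0.002191/0.0996 = 0.022 m.
Re = ρVD_h/μ = 0.754·5.02·0.022/1.06e-05 = 7855.
ε/D_h = 8.2e-05/0.022 = 0.00373; Haaland gives 1/√f = -1.8 log₁₀[0.000472+0.000878] = 5.165, so f = 0.03748.
ΔP = f(L/D_h)(ρV²/2) = 0.03748·12.8/0.022·9.501 = 207.2 Pa.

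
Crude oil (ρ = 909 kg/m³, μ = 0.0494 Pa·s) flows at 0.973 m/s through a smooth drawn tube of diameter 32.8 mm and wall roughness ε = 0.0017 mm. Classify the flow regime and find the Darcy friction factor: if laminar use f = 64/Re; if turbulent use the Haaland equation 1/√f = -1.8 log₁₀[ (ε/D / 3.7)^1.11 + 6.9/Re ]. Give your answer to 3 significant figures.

f ≈ 0.109

Re = ρVD/μ = 909·0.973·0.0328/0.0494 = 587.3.
Re < 2300 → laminar, so f = 64/Re = 0.109 (roughness is irrelevant in laminar flow).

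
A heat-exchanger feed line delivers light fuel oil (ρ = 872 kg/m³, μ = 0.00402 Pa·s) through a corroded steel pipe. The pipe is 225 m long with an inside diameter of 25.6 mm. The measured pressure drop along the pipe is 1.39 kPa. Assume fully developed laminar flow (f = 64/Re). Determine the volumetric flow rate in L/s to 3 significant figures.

Q ≈ 0.0162 L/s

For laminar flow, f = 64/Re with Re = ρVD/μ, so Darcy-Weisbach reduces to ΔP = 32μLV/D². Solving for V: V = ΔP·D²/(32μL) = 1390·(0.0256)²/(32·0.00402·225) = 0.03147 m/s.
Check: Re = ρVD/μ = 872·0.03147·0.0256/0.00402 = 174.8 < 2300, so the laminar assumption holds.
Q = V·A = 0.03147·(π/4·0.0256²) = 1.62e-05 m³/s = 0.0162 L/s.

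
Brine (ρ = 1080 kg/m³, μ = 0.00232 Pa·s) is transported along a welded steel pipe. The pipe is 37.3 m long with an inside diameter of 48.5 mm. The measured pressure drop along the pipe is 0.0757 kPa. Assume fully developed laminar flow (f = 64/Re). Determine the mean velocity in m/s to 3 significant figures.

V ≈ 0.0643 m/s

For laminar flow, f = 64/Re with Re = ρVD/μ, so Darcy-Weisbach reduces to ΔP = 32μLV/D². Solving for V: V = ΔP·D²/(32μL) = 75.7·(0.0485)²/(32·0.00232·37.3) = 0.0643 m/s.
Check: Re = ρVD/μ = 1080·0.0643·0.0485/0.00232 = 1452 < 2300, so the laminar assumption holds.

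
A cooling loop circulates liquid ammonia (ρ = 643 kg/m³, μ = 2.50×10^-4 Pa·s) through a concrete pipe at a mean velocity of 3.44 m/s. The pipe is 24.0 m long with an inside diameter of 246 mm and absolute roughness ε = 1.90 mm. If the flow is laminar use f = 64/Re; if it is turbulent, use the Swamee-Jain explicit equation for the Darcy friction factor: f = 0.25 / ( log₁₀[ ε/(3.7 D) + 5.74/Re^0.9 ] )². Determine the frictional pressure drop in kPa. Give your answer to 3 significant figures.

Reynolds number Re = ρVD/μ = 643 · 3.44 · 0.246 / 0.00025 = 2.177e+06.
Re > 4000 → turbulent. Relative roughness ε/D = 0.0019/0.246 = 0.00772. Swamee-Jain: f = 0.25/(log₁₀[0.00772/3.7 + 5.74/2.177e+06^0.9])² = 0.25/(log₁₀[0.00209 + 1.13e-05])² = 0.25/(-2.678)² = 0.03486.
Darcy-Weisbach: ΔP = f(L/D)(ρV²/2) = 0.03486·(24/0.246)·(643·3.44²/2) = 0.03486·97.56·3805 = 1.294e+04 Pa.
ΔP = 1.294e+04 Pa = 12.9 kPa.

ΔP ≈ 12.9 kPa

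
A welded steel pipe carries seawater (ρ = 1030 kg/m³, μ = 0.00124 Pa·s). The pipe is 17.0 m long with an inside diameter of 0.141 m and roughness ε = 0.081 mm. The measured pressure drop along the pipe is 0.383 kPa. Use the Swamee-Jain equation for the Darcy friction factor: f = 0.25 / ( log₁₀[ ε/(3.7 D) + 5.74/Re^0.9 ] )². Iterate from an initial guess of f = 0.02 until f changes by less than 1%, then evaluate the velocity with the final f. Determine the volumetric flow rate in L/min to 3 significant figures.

Q ≈ 495 L/min

Rearranging Darcy-Weisbach: V = √(2·ΔP·D/(f·L·ρ)). With ε/D = 8.1e-05/0.141 = 0.000574, iterate starting from f = 0.02:
  f = 0.02 → V = √(2·383·0.141/(0.02·17·1030)) = 0.5553 m/s; Re = ρVD/μ = 6.504e+04; f → 0.02196
  f = 0.02196 → V = 0.53 m/s; Re = 6.207e+04; f → 0.02211
Converged (Δf/f < 1%). With the final f = 0.02211: V = √(2·383·0.141/(0.02211·17·1030)) = 0.5282 m/s.
Q = V·A = 0.5282·(π/4·0.141²) = 0.008247 m³/s = 495 L/min.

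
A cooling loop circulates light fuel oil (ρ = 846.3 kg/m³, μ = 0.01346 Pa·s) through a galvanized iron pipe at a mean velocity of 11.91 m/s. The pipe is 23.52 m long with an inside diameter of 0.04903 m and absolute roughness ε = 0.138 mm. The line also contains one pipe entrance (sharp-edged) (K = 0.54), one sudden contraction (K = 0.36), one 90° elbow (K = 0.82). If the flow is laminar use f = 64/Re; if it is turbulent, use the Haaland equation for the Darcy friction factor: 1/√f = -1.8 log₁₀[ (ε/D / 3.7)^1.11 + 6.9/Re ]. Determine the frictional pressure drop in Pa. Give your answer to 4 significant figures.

Reynolds number Re = ρVD/μ = 846.3 · 11.91 · 0.04903 / 0.0135 = 3.672e+04.
Re > 4000 → turbulent. Relative roughness ε/D = 0.000138/0.04903 = 0.00281. Haaland: 1/√f = -1.8 log₁₀[(0.00281/3.7)^1.11 + 6.9/3.672e+04] = -1.8 log₁₀[0.000345 + 0.000188] = 5.892, so f = 0.02881.
Total minor-loss coefficient ΣK = 1·0.54 + 1·0.36 + 1·0.82 = 1.72.
ΔP = [f·L/D + ΣK]·(ρV²/2) = [0.02881·23.52/0.04903 + 1.72]·(846.3·11.91²/2) = [13.82 + 1.72]·6.002e+04 = 9.328e+05 Pa.

ΔP ≈ 932800 Pa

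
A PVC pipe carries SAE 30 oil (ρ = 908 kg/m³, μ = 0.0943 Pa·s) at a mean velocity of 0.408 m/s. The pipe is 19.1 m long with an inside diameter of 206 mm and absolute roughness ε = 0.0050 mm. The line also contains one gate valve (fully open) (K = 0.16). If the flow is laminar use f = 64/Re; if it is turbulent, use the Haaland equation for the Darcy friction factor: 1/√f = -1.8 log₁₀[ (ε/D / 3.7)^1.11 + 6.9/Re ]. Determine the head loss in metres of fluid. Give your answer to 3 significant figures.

h_f ≈ 0.0636 m

Reynolds number Re = ρVD/μ = 908 · 0.408 · 0.206 / 0.0943 = 809.3.
Re < 2300 → laminar flow, so f = 64/Re = 64/809.3 = 0.07908 (the turbulent correlation is not needed).
Total minor-loss coefficient ΣK = 1·0.16 = 0.16.
ΔP = [f·L/D + ΣK]·(ρV²/2) = [0.07908·19.1/0.206 + 0.16]·(908·0.408²/2) = [7.332 + 0.16]·75.57 = 566.2 Pa.
Head loss h_f = ΔP/(ρg) = 566.2/(908·9.81) = 0.0636 m.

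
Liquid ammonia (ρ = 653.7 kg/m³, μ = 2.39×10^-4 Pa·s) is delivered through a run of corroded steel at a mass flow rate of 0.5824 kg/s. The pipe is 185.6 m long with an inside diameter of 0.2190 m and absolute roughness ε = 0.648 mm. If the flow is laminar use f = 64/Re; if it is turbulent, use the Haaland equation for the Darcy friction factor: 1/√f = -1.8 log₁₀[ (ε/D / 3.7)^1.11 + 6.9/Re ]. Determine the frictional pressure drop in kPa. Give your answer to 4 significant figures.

ΔP ≈ 0.005076 kPa

A = πD²/4 = π(0.219)²/4 = 0.03767 m²; mean velocity V = ṁ/(ρA) = 0.5824/(653.7 · 0.03767) = 0.02365 m/s.
Reynolds number Re = ρVD/μ = 653.7 · 0.02365 · 0.219 / 0.000239 = 1.417e+04.
Re > 4000 → turbulent. Relative roughness ε/D = 0.000648/0.219 = 0.00296. Haaland: 1/√f = -1.8 log₁₀[(0.00296/3.7)^1.11 + 6.9/1.417e+04] = -1.8 log₁₀[0.000365 + 0.000487] = 5.525, so f = 0.03276.
Darcy-Weisbach: ΔP = f(L/D)(ρV²/2) = 0.03276·(185.6/0.219)·(653.7·0.02365²/2) = 0.03276·847.5·0.1828 = 5.076 Pa.
ΔP = 5.076 Pa = 0.005076 kPa.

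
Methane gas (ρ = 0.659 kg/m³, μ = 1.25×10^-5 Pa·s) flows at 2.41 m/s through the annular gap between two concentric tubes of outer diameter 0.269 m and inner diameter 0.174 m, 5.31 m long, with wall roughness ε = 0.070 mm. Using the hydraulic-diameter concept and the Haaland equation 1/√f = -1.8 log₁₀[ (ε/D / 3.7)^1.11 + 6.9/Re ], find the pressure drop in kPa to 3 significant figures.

Hydraulic diameter D_h = 4A/P = D_o - D_i = 0.269 - 0.174 = 0.095 m.
Re = ρVD_h/μ = 0.659·2.41·0.095/1.25e-05 = 1.207e+04.
ε/D_h = 7e-05/0.095 = 0.000737; Haaland gives 1/√f = -1.8 log₁₀[7.8e-05+0.000572] = 5.737, so f = 0.03038.
ΔP = f(L/D_h)(ρV²/2) = 0.03038·5.31/0.095·1.914 = 3.25 Pa.
ΔP = 0.00325 kPa.

ΔP ≈ 0.00325 kPa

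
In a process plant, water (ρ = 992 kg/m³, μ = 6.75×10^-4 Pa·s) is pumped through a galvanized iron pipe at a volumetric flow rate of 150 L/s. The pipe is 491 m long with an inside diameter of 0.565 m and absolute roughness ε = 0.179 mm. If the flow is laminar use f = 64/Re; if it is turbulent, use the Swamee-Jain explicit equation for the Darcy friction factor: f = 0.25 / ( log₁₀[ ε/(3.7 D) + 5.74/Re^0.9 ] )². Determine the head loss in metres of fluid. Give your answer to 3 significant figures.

Q = 150 L/s = 150/1000 = 0.15 m³/s.
Cross-sectional area A = πD²/4 = π(0.565)²/4 = 0.2507 m²; mean velocity V = Q/A = 0.15/0.2507 = 0.5983 m/s.
Reynolds number Re = ρVD/μ = 992 · 0.5983 · 0.565 / 0.000675 = 4.968e+05.
Re > 4000 → turbulent. Relative roughness ε/D = 0.000179/0.565 = 0.000317. Swamee-Jain: f = 0.25/(log₁₀[0.000317/3.7 + 5.74/4.968e+05^0.9])² = 0.25/(log₁₀[8.56e-05 + 4.29e-05])² = 0.25/(-3.891)² = 0.01651.
Darcy-Weisbach: ΔP = f(L/D)(ρV²/2) = 0.01651·(491/0.565)·(992·0.5983²/2) = 0.01651·869·177.5 = 2548 Pa.
Head loss h_f = ΔP/(ρg) = 2548/(992·9.81) = 0.262 m.

h_f ≈ 0.262 m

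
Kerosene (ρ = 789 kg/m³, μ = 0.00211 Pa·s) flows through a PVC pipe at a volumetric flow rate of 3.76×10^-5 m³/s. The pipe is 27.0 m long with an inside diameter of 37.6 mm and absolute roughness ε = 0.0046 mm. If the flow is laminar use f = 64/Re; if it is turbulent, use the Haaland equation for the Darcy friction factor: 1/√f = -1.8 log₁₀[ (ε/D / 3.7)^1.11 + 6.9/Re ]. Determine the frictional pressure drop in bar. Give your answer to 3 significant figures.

Cross-sectional area A = πD²/4 = π(0.0376)²/4 = 0.00111 m²; mean velocity V = Q/A = 3.76e-05/0.00111 = 0.03386 m/s.
Reynolds number Re = ρVD/μ = 789 · 0.03386 · 0.0376 / 0.00211 = 476.1.
Re < 2300 → laminar flow, so f = 64/Re = 64/476.1 = 0.1344 (the turbulent correlation is not needed).
Darcy-Weisbach: ΔP = f(L/D)(ρV²/2) = 0.1344·(27/0.0376)·(789·0.03386²/2) = 0.1344·718.1·0.4524 = 43.67 Pa.
ΔP = 43.67 Pa = 4.37×10^-4 bar.

ΔP ≈ 4.37×10^-4 bar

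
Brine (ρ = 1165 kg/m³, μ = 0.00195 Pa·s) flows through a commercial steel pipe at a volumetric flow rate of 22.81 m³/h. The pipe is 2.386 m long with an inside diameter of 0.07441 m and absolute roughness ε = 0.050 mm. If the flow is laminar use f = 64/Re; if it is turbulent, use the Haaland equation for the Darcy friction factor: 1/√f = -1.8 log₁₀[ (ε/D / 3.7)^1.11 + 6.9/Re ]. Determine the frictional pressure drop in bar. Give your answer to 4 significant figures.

Q = 22.81 m³/h = 22.81/3600 = 0.006336 m³/s.
Cross-sectional area A = πD²/4 = π(0.07441)²/4 = 0.004349 m²; mean velocity V = Q/A = 0.006336/0.004349 = 1.457 m/s.
Reynolds number Re = ρVD/μ = 1165 · 1.457 · 0.07441 / 0.00195 = 6.477e+04.
Re > 4000 → turbulent. Relative roughness ε/D = 5e-05/0.07441 = 0.000672. Haaland: 1/√f = -1.8 log₁₀[(0.000672/3.7)^1.11 + 6.9/6.477e+04] = -1.8 log₁₀[7.04e-05 + 0.000107] = 6.754, so f = 0.02192.
Darcy-Weisbach: ΔP = f(L/D)(ρV²/2) = 0.02192·(2.386/0.07441)·(1165·1.457²/2) = 0.02192·32.07·1237 = 869.3 Pa.
ΔP = 869.3 Pa = 0.008693 bar.

ΔP ≈ 0.008693 bar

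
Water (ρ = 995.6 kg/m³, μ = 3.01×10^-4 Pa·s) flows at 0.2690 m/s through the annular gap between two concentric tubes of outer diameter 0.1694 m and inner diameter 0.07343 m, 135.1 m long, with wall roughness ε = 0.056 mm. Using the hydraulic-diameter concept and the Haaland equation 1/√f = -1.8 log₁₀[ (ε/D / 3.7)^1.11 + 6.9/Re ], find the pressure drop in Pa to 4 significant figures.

ΔP ≈ 1055 Pa

Hydraulic diameter D_h = 4A/P = D_o - D_i = 0.1694 - 0.07343 = 0.09597 m.
Re = ρVD_h/μ = 995.6·0.269·0.09597/0.000301 = 8.539e+04.
ε/D_h = 5.6e-05/0.09597 = 0.000584; Haaland gives 1/√f = -1.8 log₁₀[6.02e-05+8.08e-05] = 6.931, so f = 0.02081.
ΔP = f(L/D_h)(ρV²/2) = 0.02081·135.1/0.09597·36.02 = 1055 Pa.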